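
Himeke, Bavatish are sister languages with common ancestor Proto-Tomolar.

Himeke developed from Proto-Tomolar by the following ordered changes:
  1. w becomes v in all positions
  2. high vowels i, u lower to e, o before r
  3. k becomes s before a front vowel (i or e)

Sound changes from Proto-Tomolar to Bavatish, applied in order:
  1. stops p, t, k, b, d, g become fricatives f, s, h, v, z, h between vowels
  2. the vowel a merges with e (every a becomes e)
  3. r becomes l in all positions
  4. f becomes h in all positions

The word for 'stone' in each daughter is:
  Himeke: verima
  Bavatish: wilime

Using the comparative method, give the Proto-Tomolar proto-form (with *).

Position 1: Himeke has v, Bavatish has w. Bavatish preserves w here (none of its changes turn any other segment into w), so the proto-segment is *w.
Position 2: Himeke has e, Bavatish has i. Bavatish preserves i here (none of its changes turn any other segment into i), so the proto-segment is *i.
Verify the candidate proto-form against each daughter:
Himeke: start from *wirima.
  rule 1 (unconditioned shift): wirima → virima
  rule 2 (pre-rhotic lowering): virima → verima
  rule 3: no change — verima
  ⇒ Himeke verima
Bavatish: start from *wirima.
  rule 1: no change — wirima
  rule 2 (vowel merger): wirima → wirime
  rule 3 (unconditioned shift): wirime → wilime
  rule 4: no change — wilime
  ⇒ Bavatish wilime
Only *wirima yields all of Himeke verima, Bavatish wilime.

*wirima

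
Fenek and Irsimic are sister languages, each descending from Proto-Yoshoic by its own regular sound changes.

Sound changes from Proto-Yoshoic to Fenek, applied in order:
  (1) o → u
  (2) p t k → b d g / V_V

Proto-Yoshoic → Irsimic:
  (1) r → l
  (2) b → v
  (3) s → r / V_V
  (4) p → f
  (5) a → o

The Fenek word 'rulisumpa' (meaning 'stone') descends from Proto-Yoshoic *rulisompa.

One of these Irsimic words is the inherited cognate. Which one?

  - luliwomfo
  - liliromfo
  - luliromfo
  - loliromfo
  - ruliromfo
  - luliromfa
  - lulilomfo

Irsimic: *rulisompa
  rulisompa → lulisompa   [unconditioned shift]
  lulisompa (rule 2 does not apply)
  lulisompa → lulirompa   [rhotacism]
  lulirompa → luliromfa   [unconditioned shift]
  luliromfa → luliromfo   [vowel merger]
  giving Irsimic luliromfo.
Only 'luliromfo' matches the regular Irsimic development of *rulisompa.

luliromfo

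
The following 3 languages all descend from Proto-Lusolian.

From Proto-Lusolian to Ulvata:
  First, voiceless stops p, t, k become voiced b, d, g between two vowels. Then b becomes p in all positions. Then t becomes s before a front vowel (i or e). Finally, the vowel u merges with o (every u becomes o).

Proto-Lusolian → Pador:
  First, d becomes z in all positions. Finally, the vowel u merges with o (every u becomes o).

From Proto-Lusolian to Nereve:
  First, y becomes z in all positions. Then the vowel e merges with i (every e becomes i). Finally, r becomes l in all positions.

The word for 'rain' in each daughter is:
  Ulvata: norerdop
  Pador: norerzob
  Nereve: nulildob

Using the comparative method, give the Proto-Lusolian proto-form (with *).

*nurerdob

Position 8: Ulvata has p, Pador has b, Nereve has b. Pador preserves b here (none of its changes turn any other segment into b), so the proto-segment is *b.
Position 4: Ulvata has e, Pador has e, Nereve has i. Ulvata preserves e here (none of its changes turn any other segment into e), so the proto-segment is *e.
Continuing position by position gives *nurerdob; check it forward:
Ulvata: *nurerdob > nurerdop > norerdop  (by unconditioned shift, vowel merger)
Pador: *nurerdob
  nurerdob → nurerzob   [unconditioned shift]
  nurerzob → norerzob   [vowel merger]
  giving Pador norerzob.
Nereve: *nurerdob
  nurerdob (rule 1 does not apply)
  nurerdob → nurirdob   [vowel merger]
  nurirdob → nulildob   [unconditioned shift]
  giving Nereve nulildob.
Only *nurerdob yields all of Ulvata norerdop, Pador norerzob, Nereve nulildob.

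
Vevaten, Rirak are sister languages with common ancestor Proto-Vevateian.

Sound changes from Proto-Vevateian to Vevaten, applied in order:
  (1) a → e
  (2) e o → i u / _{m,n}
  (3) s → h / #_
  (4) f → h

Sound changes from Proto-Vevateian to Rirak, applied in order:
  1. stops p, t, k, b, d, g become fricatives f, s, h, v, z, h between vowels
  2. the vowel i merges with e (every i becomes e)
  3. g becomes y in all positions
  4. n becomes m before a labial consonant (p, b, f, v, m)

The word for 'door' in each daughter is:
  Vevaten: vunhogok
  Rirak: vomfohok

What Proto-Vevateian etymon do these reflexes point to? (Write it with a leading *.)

Position 6: Vevaten has g, Rirak has h. Vevaten preserves g here (none of its changes turn any other segment into g), so the proto-segment is *g.
Position 4: Vevaten has h, Rirak has f. Taking the neighbouring segments as reconstructed: Vevaten h could go back to *f or *h; Rirak f can only go back to *f — the one source consistent with every daughter is *f.
Verify the candidate proto-form against each daughter:
Vevaten: *vonfogok > vunfogok > vunhogok  (by pre-nasal raising, unconditioned shift)
Rirak: *vonfogok
  vonfogok → vonfohok   [intervocalic lenition]
  vonfohok (rule 2 does not apply)
  vonfohok (rule 3 does not apply)
  vonfohok → vomfohok   [nasal place assimilation]
  giving Rirak vomfohok.
Only *vonfogok yields all of Vevaten vunhogok, Rirak vomfohok.

*vonfogok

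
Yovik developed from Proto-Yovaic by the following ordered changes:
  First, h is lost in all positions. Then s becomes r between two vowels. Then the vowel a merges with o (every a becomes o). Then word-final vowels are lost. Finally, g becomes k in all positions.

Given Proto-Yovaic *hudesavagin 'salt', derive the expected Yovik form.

uderovokin

Yovik: *hudesavagin
  hudesavagin → udesavagin   [h-loss]
  udesavagin → uderavagin   [rhotacism]
  uderavagin → uderovogin   [vowel merger]
  uderovogin (rule 4 does not apply)
  uderovogin → uderovokin   [unconditioned shift]
  giving Yovik uderovokin.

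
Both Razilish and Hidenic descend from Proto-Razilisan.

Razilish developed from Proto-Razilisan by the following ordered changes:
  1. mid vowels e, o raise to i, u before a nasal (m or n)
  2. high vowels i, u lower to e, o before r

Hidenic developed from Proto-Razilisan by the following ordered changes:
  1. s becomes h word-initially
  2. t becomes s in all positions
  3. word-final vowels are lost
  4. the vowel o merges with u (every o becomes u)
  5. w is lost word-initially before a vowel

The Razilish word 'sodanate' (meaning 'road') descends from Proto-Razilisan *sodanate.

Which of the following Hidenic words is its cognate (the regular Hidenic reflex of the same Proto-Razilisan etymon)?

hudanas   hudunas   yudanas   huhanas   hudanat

Hidenic: *sodanate > hodanate > hodanase > hodanas > hudanas  (by debuccalisation, unconditioned shift, apocope, vowel merger)
Among the options, 'hudanas' alone shows every Hidenic change applied in order.

hudanas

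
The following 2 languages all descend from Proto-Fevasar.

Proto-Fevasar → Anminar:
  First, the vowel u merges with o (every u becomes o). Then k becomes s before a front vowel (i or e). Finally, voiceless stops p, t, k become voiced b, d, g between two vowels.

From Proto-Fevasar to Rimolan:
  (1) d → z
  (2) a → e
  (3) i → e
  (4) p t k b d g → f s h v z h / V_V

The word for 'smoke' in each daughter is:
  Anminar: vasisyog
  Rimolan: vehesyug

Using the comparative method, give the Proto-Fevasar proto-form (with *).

*vakisyug

Position 7: Anminar has o, Rimolan has u. Rimolan preserves u here (none of its changes turn any other segment into u), so the proto-segment is *u.
Position 4: Anminar has i, Rimolan has e. Anminar preserves i here (none of its changes turn any other segment into i), so the proto-segment is *i.
Verify the candidate proto-form against each daughter:
Anminar: start from *vakisyug.
  rule 1 (vowel merger): vakisyug → vakisyog
  rule 2 (palatalisation): vakisyog → vasisyog
  rule 3: no change — vasisyog
  ⇒ Anminar vasisyog
Rimolan: start from *vakisyug.
  rule 1: no change — vakisyug
  rule 2 (vowel merger): vakisyug → vekisyug
  rule 3 (vowel merger): vekisyug → vekesyug
  rule 4 (intervocalic lenition): vekesyug → vehesyug
  ⇒ Rimolan vehesyug
*vakisyug is the unique common source.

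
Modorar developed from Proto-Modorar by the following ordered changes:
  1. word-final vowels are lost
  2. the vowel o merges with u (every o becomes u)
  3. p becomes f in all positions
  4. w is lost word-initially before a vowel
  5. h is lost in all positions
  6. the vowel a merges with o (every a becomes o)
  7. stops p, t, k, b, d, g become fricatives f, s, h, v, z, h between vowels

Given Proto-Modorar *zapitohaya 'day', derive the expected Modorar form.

zofisuoy

Modorar: *zapitohaya > zapitohay > zapituhay > zafituhay > zafituay > zofituoy > zofisuoy  (by apocope, vowel merger, unconditioned shift, h-loss, vowel merger, intervocalic lenition)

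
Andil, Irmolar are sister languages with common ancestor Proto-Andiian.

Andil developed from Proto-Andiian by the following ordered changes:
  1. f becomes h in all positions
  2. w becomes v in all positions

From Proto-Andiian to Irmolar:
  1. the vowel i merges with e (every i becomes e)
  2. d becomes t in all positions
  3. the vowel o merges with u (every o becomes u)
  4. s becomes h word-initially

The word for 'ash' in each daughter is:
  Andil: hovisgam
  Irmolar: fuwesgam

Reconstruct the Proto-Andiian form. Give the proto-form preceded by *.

*fowisgam

Position 4: Andil has i, Irmolar has e. Andil preserves i here (none of its changes turn any other segment into i), so the proto-segment is *i.
Position 2: Andil has o, Irmolar has u. Andil preserves o here (none of its changes turn any other segment into o), so the proto-segment is *o.
Position 3: Andil has v, Irmolar has w. Irmolar preserves w here (none of its changes turn any other segment into w), so the proto-segment is *w.
This points to *fowisgam. Verify forward in each daughter:
Andil: start from *fowisgam.
  rule 1 (unconditioned shift): fowisgam → howisgam
  rule 2 (unconditioned shift): howisgam → hovisgam
  ⇒ Andil hovisgam
Irmolar: start from *fowisgam.
  rule 1 (vowel merger): fowisgam → fowesgam
  rule 2: no change — fowesgam
  rule 3 (vowel merger): fowesgam → fuwesgam
  rule 4: no change — fuwesgam
  ⇒ Irmolar fuwesgam
Only *fowisgam yields all of Andil hovisgam, Irmolar fuwesgam.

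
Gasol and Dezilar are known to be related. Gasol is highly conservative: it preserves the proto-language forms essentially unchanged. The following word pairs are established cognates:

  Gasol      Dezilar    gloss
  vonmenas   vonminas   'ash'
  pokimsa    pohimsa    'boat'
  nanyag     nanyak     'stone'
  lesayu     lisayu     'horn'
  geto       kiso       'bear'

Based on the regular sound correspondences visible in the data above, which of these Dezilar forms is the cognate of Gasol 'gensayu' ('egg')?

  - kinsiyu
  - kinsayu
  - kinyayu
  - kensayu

geto ~ kiso — Gasol g corresponds to Dezilar k word-initially before a front vowel.
vonmenas ~ vonminas — Gasol e corresponds to Dezilar i after a consonant, before a nasal.
Applying these to Gasol 'gensayu':
  gensayu → kensayu   (g→k word-initially before a front vowel)
  kensayu → kinsayu   (e→i after a consonant, before a nasal)
So the Dezilar cognate is 'kinsayu'.

kinsayu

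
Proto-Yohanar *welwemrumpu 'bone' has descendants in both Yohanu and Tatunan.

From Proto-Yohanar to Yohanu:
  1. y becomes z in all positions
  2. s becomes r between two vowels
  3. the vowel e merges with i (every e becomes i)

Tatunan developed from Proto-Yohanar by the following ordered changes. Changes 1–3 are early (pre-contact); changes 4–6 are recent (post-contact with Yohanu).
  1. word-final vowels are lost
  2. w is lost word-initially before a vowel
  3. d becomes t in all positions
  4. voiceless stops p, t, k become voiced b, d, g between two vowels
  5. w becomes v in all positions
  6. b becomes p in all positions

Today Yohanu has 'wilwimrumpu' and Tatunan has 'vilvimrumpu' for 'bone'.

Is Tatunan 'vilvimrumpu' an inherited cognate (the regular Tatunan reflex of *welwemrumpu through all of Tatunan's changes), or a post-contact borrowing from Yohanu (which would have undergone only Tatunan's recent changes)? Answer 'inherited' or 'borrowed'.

borrowed

If inherited, *welwemrumpu would pass through all of Tatunan's changes:
Tatunan: *welwemrumpu > welwemrump > elwemrump > elvemrump  (by apocope, glide loss, unconditioned shift)
If borrowed from Yohanu 'wilwimrumpu' after the early changes, it would undergo only the recent ones:
  rule 4 (intervocalic voicing): no change (wilwimrumpu)
  rule 5 (unconditioned shift): wilwimrumpu → vilvimrumpu
  rule 6 (unconditioned shift): no change (vilvimrumpu)
  ⇒ as a loan: vilvimrumpu
Tatunan 'vilvimrumpu' matches the loan outcome 'vilvimrumpu', not the inherited 'elvemrump' — it skipped the early Tatunan changes, so it was borrowed from Yohanu.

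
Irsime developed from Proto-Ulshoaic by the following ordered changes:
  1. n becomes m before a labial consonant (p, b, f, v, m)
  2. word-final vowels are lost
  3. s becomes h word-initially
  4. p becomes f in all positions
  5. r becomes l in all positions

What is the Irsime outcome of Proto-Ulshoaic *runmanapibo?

Irsime: start from *runmanapibo.
  rule 1 (nasal place assimilation): runmanapibo → rummanapibo
  rule 2 (apocope): rummanapibo → rummanapib
  rule 3: no change — rummanapib
  rule 4 (unconditioned shift): rummanapib → rummanafib
  rule 5 (unconditioned shift): rummanafib → lummanafib
  ⇒ Irsime lummanafib

lummanafib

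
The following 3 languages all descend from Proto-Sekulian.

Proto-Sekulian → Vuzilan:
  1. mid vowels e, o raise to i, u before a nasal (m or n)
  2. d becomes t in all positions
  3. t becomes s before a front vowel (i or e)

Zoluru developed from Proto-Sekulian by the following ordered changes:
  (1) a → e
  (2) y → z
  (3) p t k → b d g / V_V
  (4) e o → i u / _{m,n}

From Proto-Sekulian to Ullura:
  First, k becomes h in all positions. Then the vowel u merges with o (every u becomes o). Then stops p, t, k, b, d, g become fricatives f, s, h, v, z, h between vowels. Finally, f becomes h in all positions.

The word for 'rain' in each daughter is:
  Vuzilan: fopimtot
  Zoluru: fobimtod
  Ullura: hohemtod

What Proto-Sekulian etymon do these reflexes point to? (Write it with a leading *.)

Position 3: Vuzilan has p, Zoluru has b, Ullura has h. Vuzilan preserves p here (none of its changes turn any other segment into p), so the proto-segment is *p.
Position 1: Vuzilan has f, Zoluru has f, Ullura has h. Vuzilan preserves f here (none of its changes turn any other segment into f), so the proto-segment is *f.
Continuing position by position gives *fopemtod; check it forward:
Vuzilan: start from *fopemtod.
  rule 1 (pre-nasal raising): fopemtod → fopimtod
  rule 2 (unconditioned shift): fopimtod → fopimtot
  rule 3: no change — fopimtot
  ⇒ Vuzilan fopimtot
Zoluru: *fopemtod
  fopemtod (rule 1 does not apply)
  fopemtod (rule 2 does not apply)
  fopemtod → fobemtod   [intervocalic voicing]
  fobemtod → fobimtod   [pre-nasal raising]
  giving Zoluru fobimtod.
Ullura: *fopemtod
  fopemtod (rule 1 does not apply)
  fopemtod (rule 2 does not apply)
  fopemtod → fofemtod   [intervocalic lenition]
  fofemtod → hohemtod   [unconditioned shift]
  giving Ullura hohemtod.
Only *fopemtod yields all of Vuzilan fopimtot, Zoluru fobimtod, Ullura hohemtod.

*fopemtod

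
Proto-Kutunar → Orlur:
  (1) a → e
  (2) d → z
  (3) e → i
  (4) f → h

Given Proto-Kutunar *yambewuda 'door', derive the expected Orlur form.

yimbiwuzi

Orlur: *yambewuda > yembewude > yembewuze > yimbiwuzi  (by vowel merger, unconditioned shift, vowel merger)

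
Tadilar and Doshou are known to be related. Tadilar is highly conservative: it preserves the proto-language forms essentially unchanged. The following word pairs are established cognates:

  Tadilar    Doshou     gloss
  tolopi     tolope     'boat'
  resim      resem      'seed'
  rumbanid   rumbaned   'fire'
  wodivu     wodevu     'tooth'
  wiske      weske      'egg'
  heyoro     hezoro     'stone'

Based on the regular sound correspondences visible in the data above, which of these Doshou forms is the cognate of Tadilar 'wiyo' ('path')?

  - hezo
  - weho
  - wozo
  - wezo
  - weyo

rumbanid ~ rumbaned, wiske ~ weske — Tadilar i corresponds to Doshou e after a consonant, before a consonant other than r, m, n, p, b, f, v.
heyoro ~ hezoro — Tadilar y corresponds to Doshou z between vowels (before a back vowel).
Applying these to Tadilar 'wiyo':
  wiyo → weyo   (i→e after a consonant, before a consonant other than r, m, n, p, b, f, v)
  weyo → wezo   (y→z between vowels (before a back vowel))
So the Doshou cognate is 'wezo'.

wezo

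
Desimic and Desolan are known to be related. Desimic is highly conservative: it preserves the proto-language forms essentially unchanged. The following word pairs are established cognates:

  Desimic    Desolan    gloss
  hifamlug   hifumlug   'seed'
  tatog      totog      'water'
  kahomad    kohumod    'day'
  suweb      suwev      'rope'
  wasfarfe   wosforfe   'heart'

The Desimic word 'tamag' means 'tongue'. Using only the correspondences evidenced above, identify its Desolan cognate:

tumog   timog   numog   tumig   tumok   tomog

tumog

hifamlug ~ hifumlug — Desimic a corresponds to Desolan u after a consonant, before a nasal.
tatog ~ totog, kahomad ~ kohumod — Desimic a corresponds to Desolan o after a consonant, before a consonant other than r, m, n, p, b, f, v.
Applying these to Desimic 'tamag':
  tamag → tumag   (a→u after a consonant, before a nasal)
  tumag → tumog   (a→o after a consonant, before a consonant other than r, m, n, p, b, f, v)
So the Desolan cognate is 'tumog'.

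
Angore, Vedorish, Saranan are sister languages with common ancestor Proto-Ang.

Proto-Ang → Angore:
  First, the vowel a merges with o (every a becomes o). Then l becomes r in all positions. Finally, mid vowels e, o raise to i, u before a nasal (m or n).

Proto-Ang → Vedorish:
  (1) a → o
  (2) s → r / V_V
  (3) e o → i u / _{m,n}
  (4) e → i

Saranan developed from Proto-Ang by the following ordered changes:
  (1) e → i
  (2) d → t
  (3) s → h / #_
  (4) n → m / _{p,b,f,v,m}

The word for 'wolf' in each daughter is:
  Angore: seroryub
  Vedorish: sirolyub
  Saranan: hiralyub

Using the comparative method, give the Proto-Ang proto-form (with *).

Position 5: Angore has r, Vedorish has l, Saranan has l. Vedorish preserves l here (none of its changes turn any other segment into l), so the proto-segment is *l.
Position 4: Angore has o, Vedorish has o, Saranan has a. Saranan preserves a here (none of its changes turn any other segment into a), so the proto-segment is *a.
This points to *seralyub. Verify forward in each daughter:
Angore: *seralyub > serolyub > seroryub  (by vowel merger, unconditioned shift)
Vedorish: *seralyub
  seralyub → serolyub   [vowel merger]
  serolyub (rule 2 does not apply)
  serolyub (rule 3 does not apply)
  serolyub → sirolyub   [vowel merger]
  giving Vedorish sirolyub.
Saranan: start from *seralyub.
  rule 1 (vowel merger): seralyub → siralyub
  rule 2: no change — siralyub
  rule 3 (debuccalisation): siralyub → hiralyub
  rule 4: no change — hiralyub
  ⇒ Saranan hiralyub
*seralyub is the unique common source.

*seralyub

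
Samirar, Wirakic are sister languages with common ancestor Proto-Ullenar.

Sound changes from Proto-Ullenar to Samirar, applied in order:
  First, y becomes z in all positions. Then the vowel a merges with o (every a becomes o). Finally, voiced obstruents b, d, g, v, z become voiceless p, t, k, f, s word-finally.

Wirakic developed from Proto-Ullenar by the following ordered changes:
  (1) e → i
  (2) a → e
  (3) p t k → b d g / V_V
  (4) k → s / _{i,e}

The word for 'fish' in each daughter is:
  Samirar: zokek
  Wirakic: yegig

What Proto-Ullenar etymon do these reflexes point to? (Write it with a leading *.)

*yakeg

Position 1: Samirar has z, Wirakic has y. Wirakic preserves y here (none of its changes turn any other segment into y), so the proto-segment is *y.
Position 3: Samirar has k, Wirakic has g. Taking the neighbouring segments as reconstructed: Samirar k can only go back to *k; Wirakic g could go back to *k or *g — the one source consistent with every daughter is *k.
Position 4: Samirar has e, Wirakic has i. Samirar preserves e here (none of its changes turn any other segment into e), so the proto-segment is *e.
Continuing position by position gives *yakeg; check it forward:
Samirar: *yakeg > zakeg > zokeg > zokek  (by unconditioned shift, vowel merger, final devoicing)
Wirakic: *yakeg
  yakeg → yakig   [vowel merger]
  yakig → yekig   [vowel merger]
  yekig → yegig   [intervocalic voicing]
  yegig (rule 4 does not apply)
  giving Wirakic yegig.
*yakeg is the unique common source.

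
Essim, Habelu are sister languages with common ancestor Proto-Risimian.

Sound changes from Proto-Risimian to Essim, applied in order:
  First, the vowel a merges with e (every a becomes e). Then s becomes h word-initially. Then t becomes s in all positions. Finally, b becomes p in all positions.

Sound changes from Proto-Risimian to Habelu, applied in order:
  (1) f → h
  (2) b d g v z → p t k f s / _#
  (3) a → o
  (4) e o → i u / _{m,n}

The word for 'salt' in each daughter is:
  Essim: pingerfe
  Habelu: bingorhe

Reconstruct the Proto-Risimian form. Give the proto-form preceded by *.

*bingarfe

Position 7: Essim has f, Habelu has h. Essim preserves f here (none of its changes turn any other segment into f), so the proto-segment is *f.
Position 5: Essim has e, Habelu has o. Taking the neighbouring segments as reconstructed: Essim e could go back to *a or *e; Habelu o could go back to *a or *o — the one source consistent with every daughter is *a.
Position 1: Essim has p, Habelu has b. Habelu preserves b here (none of its changes turn any other segment into b), so the proto-segment is *b.
This points to *bingarfe. Verify forward in each daughter:
Essim: start from *bingarfe.
  rule 1 (vowel merger): bingarfe → bingerfe
  rule 2: no change — bingerfe
  rule 3: no change — bingerfe
  rule 4 (unconditioned shift): bingerfe → pingerfe
  ⇒ Essim pingerfe
Habelu: *bingarfe > bingarhe > bingorhe  (by unconditioned shift, vowel merger)
No other proto-form is consistent with every reflex, so the reconstruction is *bingarfe.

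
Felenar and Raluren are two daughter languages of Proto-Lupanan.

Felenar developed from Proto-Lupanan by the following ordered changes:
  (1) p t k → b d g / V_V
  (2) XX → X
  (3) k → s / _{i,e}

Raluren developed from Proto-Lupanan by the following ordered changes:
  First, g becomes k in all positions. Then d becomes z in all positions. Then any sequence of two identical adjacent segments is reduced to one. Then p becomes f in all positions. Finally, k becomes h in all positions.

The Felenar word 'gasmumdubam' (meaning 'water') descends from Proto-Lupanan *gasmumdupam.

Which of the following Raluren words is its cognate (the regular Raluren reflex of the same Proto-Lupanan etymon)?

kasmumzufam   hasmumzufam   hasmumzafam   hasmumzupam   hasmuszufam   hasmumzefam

hasmumzufam

Raluren: *gasmumdupam > kasmumdupam > kasmumzupam > kasmumzufam > hasmumzufam  (by unconditioned shift, unconditioned shift, unconditioned shift, unconditioned shift)
Only 'hasmumzufam' matches the regular Raluren development of *gasmumdupam.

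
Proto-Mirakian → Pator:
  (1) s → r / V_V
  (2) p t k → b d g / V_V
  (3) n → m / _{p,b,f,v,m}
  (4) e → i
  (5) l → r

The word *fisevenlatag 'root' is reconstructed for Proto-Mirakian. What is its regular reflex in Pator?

Pator: *fisevenlatag
  fisevenlatag → firevenlatag   [rhotacism]
  firevenlatag → firevenladag   [intervocalic voicing]
  firevenladag (rule 3 does not apply)
  firevenladag → firivinladag   [vowel merger]
  firivinladag → firivinradag   [unconditioned shift]
  giving Pator firivinradag.

firivinradag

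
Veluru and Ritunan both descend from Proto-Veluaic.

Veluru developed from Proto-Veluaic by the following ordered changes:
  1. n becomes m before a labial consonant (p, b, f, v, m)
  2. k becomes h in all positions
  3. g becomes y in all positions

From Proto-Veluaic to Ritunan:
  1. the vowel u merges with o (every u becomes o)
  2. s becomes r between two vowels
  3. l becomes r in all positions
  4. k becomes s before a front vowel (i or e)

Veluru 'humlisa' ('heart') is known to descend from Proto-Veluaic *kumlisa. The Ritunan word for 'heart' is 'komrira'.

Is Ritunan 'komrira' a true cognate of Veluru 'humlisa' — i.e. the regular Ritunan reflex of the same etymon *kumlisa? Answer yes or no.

Derive the expected Ritunan reflex of *kumlisa:
Ritunan: *kumlisa > komlisa > komlira > komrira  (by vowel merger, rhotacism, unconditioned shift)
Ritunan 'komrira' matches the regular reflex exactly, so the pair is cognate.

yes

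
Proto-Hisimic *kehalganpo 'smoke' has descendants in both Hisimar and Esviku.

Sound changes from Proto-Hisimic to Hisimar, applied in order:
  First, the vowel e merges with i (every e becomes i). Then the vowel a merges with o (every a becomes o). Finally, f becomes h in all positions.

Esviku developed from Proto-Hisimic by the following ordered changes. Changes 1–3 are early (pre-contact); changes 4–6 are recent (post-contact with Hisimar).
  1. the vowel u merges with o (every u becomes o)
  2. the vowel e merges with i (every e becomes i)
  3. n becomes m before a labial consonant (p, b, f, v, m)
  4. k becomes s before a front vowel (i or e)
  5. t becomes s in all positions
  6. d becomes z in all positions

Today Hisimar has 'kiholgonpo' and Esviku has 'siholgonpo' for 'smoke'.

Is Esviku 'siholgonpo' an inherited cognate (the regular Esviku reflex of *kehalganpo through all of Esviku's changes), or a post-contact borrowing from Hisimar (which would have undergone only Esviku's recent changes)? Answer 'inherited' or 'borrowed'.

If inherited, *kehalganpo would pass through all of Esviku's changes:
Esviku: *kehalganpo > kihalganpo > kihalgampo > sihalgampo  (by vowel merger, nasal place assimilation, palatalisation)
If borrowed from Hisimar 'kiholgonpo' after the early changes, it would undergo only the recent ones:
  rule 4 (palatalisation): kiholgonpo → siholgonpo
  rule 5 (unconditioned shift): no change (siholgonpo)
  rule 6 (unconditioned shift): no change (siholgonpo)
  ⇒ as a loan: siholgonpo
Esviku 'siholgonpo' matches the loan outcome 'siholgonpo', not the inherited 'sihalgampo' — it skipped the early Esviku changes, so it was borrowed from Hisimar.

borrowed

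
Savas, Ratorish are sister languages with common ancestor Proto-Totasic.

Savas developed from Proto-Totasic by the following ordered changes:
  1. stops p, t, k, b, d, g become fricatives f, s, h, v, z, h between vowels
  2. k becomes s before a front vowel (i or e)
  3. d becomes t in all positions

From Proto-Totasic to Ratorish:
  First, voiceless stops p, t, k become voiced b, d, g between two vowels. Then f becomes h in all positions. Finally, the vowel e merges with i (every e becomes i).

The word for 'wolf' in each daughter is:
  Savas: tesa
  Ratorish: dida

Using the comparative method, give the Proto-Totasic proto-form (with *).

Position 2: Savas has e, Ratorish has i. Savas preserves e here (none of its changes turn any other segment into e), so the proto-segment is *e.
Position 1: Savas has t, Ratorish has d. Taking the neighbouring segments as reconstructed: Savas t could go back to *t or *d; Ratorish d can only go back to *d — the one source consistent with every daughter is *d.
Continuing position by position gives *deta; check it forward:
Savas: *deta > desa > tesa  (by intervocalic lenition, unconditioned shift)
Ratorish: *deta > deda > dida  (by intervocalic voicing, vowel merger)
Only *deta yields all of Savas tesa, Ratorish dida.

*deta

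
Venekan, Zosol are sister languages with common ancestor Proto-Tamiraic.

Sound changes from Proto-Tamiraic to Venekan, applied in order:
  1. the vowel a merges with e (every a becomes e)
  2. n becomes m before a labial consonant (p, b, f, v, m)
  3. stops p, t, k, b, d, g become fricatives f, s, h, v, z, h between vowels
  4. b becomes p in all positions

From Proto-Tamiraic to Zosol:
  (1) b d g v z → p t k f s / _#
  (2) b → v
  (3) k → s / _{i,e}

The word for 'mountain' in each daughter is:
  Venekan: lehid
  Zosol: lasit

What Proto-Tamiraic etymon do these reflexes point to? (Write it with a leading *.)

Position 5: Venekan has d, Zosol has t. Venekan preserves d here (none of its changes turn any other segment into d), so the proto-segment is *d.
Position 3: Venekan has h, Zosol has s. Taking the neighbouring segments as reconstructed: Venekan h could go back to *k or *g or *h; Zosol s could go back to *k or *s — the one source consistent with every daughter is *k.
Continuing position by position gives *lakid; check it forward:
Venekan: *lakid > lekid > lehid  (by vowel merger, intervocalic lenition)
Zosol: *lakid > lakit > lasit  (by final devoicing, palatalisation)
*lakid is the unique common source.

*lakid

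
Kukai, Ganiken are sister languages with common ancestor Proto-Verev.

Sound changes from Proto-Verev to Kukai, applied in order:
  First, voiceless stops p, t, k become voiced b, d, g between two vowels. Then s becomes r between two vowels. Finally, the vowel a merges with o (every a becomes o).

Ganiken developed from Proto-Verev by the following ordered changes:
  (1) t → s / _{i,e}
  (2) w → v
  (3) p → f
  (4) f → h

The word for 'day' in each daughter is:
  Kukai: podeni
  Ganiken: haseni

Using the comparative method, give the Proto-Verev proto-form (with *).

Position 2: Kukai has o, Ganiken has a. Ganiken preserves a here (none of its changes turn any other segment into a), so the proto-segment is *a.
Position 3: Kukai has d, Ganiken has s. Taking the neighbouring segments as reconstructed: Kukai d could go back to *t or *d; Ganiken s could go back to *t or *s — the one source consistent with every daughter is *t.
Continuing position by position gives *pateni; check it forward:
Kukai: start from *pateni.
  rule 1 (intervocalic voicing): pateni → padeni
  rule 2: no change — padeni
  rule 3 (vowel merger): padeni → podeni
  ⇒ Kukai podeni
Ganiken: *pateni > paseni > faseni > haseni  (by palatalisation, unconditioned shift, unconditioned shift)
Only *pateni yields all of Kukai podeni, Ganiken haseni.

*pateni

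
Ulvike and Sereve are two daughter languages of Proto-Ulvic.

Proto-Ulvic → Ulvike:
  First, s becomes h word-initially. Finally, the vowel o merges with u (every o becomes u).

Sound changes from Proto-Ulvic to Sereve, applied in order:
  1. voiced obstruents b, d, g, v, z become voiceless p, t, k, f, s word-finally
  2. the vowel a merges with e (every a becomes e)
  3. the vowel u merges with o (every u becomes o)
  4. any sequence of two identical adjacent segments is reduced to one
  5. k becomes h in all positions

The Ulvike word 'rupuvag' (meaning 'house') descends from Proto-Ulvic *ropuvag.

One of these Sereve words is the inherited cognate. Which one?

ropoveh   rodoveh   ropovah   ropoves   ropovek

Sereve: *ropuvag
  ropuvag → ropuvak   [final devoicing]
  ropuvak → ropuvek   [vowel merger]
  ropuvek → ropovek   [vowel merger]
  ropovek (rule 4 does not apply)
  ropovek → ropoveh   [unconditioned shift]
  giving Sereve ropoveh.
The other candidates each miss or misapply at least one Sereve change.

ropoveh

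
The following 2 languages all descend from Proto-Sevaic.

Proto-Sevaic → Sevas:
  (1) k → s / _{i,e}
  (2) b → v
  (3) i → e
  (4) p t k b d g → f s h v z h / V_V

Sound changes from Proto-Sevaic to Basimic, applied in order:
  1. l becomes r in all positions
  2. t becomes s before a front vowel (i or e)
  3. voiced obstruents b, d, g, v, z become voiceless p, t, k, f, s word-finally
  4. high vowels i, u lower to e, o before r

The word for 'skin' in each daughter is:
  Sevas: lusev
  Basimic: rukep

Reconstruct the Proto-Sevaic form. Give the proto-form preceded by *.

Position 1: Sevas has l, Basimic has r. Sevas preserves l here (none of its changes turn any other segment into l), so the proto-segment is *l.
Position 5: Sevas has v, Basimic has p. Taking the neighbouring segments as reconstructed: Sevas v could go back to *b or *v; Basimic p could go back to *p or *b — the one source consistent with every daughter is *b.
Position 3: Sevas has s, Basimic has k. Taking the neighbouring segments as reconstructed: Sevas s could go back to *t or *k or *s; Basimic k can only go back to *k — the one source consistent with every daughter is *k.
This points to *lukeb. Verify forward in each daughter:
Sevas: *lukeb
  lukeb → luseb   [palatalisation]
  luseb → lusev   [unconditioned shift]
  lusev (rule 3 does not apply)
  lusev (rule 4 does not apply)
  giving Sevas lusev.
Basimic: start from *lukeb.
  rule 1 (unconditioned shift): lukeb → rukeb
  rule 2: no change — rukeb
  rule 3 (final devoicing): rukeb → rukep
  rule 4: no change — rukep
  ⇒ Basimic rukep
Only *lukeb yields all of Sevas lusev, Basimic rukep.

*lukeb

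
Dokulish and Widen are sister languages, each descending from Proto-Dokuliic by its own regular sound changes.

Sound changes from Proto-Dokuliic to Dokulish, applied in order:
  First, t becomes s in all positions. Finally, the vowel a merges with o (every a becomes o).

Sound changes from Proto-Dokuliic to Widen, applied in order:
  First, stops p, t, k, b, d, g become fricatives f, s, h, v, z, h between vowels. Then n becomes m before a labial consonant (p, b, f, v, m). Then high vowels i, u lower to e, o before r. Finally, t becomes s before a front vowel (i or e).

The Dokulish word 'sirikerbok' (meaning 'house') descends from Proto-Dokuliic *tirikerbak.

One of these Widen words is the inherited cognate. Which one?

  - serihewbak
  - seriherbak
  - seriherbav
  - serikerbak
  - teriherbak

seriherbak

Widen: *tirikerbak > tiriherbak > teriherbak > seriherbak  (by intervocalic lenition, pre-rhotic lowering, palatalisation)
The other candidates each miss or misapply at least one Widen change.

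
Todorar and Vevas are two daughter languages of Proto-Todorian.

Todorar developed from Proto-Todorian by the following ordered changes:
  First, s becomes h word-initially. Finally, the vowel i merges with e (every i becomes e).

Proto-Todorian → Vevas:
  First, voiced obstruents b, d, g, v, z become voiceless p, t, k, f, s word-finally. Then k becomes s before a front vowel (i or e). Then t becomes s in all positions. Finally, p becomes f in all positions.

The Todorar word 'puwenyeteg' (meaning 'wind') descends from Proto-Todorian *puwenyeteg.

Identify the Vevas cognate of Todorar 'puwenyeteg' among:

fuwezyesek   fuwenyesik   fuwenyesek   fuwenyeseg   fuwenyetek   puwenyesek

fuwenyesek

Vevas: *puwenyeteg > puwenyetek > puwenyesek > fuwenyesek  (by final devoicing, unconditioned shift, unconditioned shift)
Only 'fuwenyesek' matches the regular Vevas development of *puwenyeteg.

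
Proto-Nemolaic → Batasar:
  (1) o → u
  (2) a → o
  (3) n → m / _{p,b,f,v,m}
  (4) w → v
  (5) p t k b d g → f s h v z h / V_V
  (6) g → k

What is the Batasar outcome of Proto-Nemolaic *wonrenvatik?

Batasar: *wonrenvatik
  wonrenvatik → wunrenvatik   [vowel merger]
  wunrenvatik → wunrenvotik   [vowel merger]
  wunrenvotik → wunremvotik   [nasal place assimilation]
  wunremvotik → vunremvotik   [unconditioned shift]
  vunremvotik → vunremvosik   [intervocalic lenition]
  vunremvosik (rule 6 does not apply)
  giving Batasar vunremvosik.

vunremvosik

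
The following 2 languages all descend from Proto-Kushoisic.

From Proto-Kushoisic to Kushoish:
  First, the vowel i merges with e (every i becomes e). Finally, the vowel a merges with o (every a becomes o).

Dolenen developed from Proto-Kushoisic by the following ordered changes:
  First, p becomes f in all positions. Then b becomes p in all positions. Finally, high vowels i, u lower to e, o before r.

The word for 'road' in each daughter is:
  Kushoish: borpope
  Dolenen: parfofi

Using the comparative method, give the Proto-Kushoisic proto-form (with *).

*barpopi

Position 4: Kushoish has p, Dolenen has f. Kushoish preserves p here (none of its changes turn any other segment into p), so the proto-segment is *p.
Position 2: Kushoish has o, Dolenen has a. Dolenen preserves a here (none of its changes turn any other segment into a), so the proto-segment is *a.
Position 1: Kushoish has b, Dolenen has p. Kushoish preserves b here (none of its changes turn any other segment into b), so the proto-segment is *b.
Verify the candidate proto-form against each daughter:
Kushoish: start from *barpopi.
  rule 1 (vowel merger): barpopi → barpope
  rule 2 (vowel merger): barpope → borpope
  ⇒ Kushoish borpope
Dolenen: *barpopi > barfofi > parfofi  (by unconditioned shift, unconditioned shift)
Only *barpopi yields all of Kushoish borpope, Dolenen parfofi.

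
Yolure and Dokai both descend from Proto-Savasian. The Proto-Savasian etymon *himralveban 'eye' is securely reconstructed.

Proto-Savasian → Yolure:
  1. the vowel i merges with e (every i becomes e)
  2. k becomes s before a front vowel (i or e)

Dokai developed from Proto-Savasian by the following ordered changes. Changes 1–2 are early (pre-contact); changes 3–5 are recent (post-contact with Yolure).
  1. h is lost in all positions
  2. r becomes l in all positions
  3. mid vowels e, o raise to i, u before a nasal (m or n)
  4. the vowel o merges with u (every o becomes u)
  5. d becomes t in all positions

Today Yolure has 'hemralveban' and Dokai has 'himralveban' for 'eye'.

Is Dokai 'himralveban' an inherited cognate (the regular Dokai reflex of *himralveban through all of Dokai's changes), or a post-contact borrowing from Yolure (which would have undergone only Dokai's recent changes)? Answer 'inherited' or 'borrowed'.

borrowed

If inherited, *himralveban would pass through all of Dokai's changes:
Dokai: start from *himralveban.
  rule 1 (h-loss): himralveban → imralveban
  rule 2 (unconditioned shift): imralveban → imlalveban
  rule 3: no change — imlalveban
  rule 4: no change — imlalveban
  rule 5: no change — imlalveban
  ⇒ Dokai imlalveban
If borrowed from Yolure 'hemralveban' after the early changes, it would undergo only the recent ones:
  rule 3 (pre-nasal raising): hemralveban → himralveban
  rule 4 (vowel merger): no change (himralveban)
  rule 5 (unconditioned shift): no change (himralveban)
  ⇒ as a loan: himralveban
Dokai 'himralveban' matches the loan outcome 'himralveban', not the inherited 'imlalveban' — it skipped the early Dokai changes, so it was borrowed from Yolure.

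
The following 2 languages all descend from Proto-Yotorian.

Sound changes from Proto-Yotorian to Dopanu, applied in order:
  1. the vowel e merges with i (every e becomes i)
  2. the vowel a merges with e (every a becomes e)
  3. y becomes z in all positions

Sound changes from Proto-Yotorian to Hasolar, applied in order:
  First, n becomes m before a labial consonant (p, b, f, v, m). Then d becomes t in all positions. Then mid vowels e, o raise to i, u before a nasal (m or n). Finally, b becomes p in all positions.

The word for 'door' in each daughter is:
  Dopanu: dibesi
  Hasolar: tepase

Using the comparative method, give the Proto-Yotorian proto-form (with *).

Position 4: Dopanu has e, Hasolar has a. Hasolar preserves a here (none of its changes turn any other segment into a), so the proto-segment is *a.
Position 6: Dopanu has i, Hasolar has e. Hasolar preserves e here (none of its changes turn any other segment into e), so the proto-segment is *e.
Verify the candidate proto-form against each daughter:
Dopanu: *debase > dibasi > dibesi  (by vowel merger, vowel merger)
Hasolar: start from *debase.
  rule 1: no change — debase
  rule 2 (unconditioned shift): debase → tebase
  rule 3: no change — tebase
  rule 4 (unconditioned shift): tebase → tepase
  ⇒ Hasolar tepase
No other proto-form is consistent with every reflex, so the reconstruction is *debase.

*debase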